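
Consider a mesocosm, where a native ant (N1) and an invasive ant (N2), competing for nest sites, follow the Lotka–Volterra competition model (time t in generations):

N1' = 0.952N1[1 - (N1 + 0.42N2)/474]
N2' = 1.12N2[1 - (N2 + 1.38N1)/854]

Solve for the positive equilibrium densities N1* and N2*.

N1* ≈ 274, N2* ≈ 475

Setting both brackets to zero gives the nullclines N1 + 0.42N2 = 474 and 1.38N1 + N2 = 854.
Substituting N2 = 854 - 1.38N1 into the first: N1(1 - 0.42·1.38) = 474 - 0.42·854.
So N1* = 115/0.42 = 274, and then N2* = 854 - 1.38·274 = 475.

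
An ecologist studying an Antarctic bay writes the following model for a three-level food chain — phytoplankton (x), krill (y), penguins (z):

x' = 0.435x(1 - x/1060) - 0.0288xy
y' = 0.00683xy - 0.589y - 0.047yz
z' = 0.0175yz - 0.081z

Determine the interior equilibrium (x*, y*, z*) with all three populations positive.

x* ≈ 735, y* ≈ 4.63, z* ≈ 94.3

From dz/dt = 0: 0.0175y* = 0.081, so y* = 4.63.
From dx/dt = 0: 0.435(1 - x*/1060) = 0.0288·4.63, giving x* = 1060·(1 - 0.306) = 735.
From dy/dt = 0: 0.00683·735 - 0.589 = 0.047z*, so z* = 4.43/0.047 = 94.3.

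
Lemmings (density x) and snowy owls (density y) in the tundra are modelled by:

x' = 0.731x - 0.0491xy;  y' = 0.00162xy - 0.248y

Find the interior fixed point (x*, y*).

x* ≈ 153, y* ≈ 14.9

Set dy/dt = 0 with y > 0: 0.00162x - 0.248 = 0, so x* = 0.248/0.00162 = 153.
Set dx/dt = 0 with x > 0: 0.731 - 0.0491y = 0, so y* = 0.731/0.0491 = 14.9.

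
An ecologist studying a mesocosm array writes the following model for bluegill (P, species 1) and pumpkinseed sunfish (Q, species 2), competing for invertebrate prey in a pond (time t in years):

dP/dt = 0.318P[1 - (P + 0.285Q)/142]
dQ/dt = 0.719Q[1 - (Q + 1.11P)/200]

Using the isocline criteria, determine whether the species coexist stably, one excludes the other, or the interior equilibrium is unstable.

Compare the nullcline intercepts: K1/α12 = 142/0.285 = 498 > K2 = 200; K2/α21 = 200/1.11 = 180 > K1 = 142.
Since both inequalities hold, each species can invade when rare, so the interior equilibrium is stable.

stable coexistence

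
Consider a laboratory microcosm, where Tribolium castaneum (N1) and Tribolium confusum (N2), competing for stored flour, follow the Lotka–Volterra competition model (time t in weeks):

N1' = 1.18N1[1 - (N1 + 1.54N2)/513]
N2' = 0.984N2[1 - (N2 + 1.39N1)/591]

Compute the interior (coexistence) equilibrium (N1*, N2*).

Setting both brackets to zero gives the nullclines N1 + 1.54N2 = 513 and 1.39N1 + N2 = 591.
Substituting N2 = 591 - 1.39N1 into the first: N1(1 - 1.54·1.39) = 513 - 1.54·591.
So N1* = -397/-1.14 = 348, and then N2* = 591 - 1.39·348 = 107.

N1* ≈ 348, N2* ≈ 107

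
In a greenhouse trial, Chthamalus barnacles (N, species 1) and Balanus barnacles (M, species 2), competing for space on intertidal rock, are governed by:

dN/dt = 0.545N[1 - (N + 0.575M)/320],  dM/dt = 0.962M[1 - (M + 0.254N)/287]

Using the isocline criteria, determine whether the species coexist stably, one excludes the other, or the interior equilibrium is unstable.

Compare the nullcline intercepts: K1/α12 = 320/0.575 = 557 > K2 = 287; K2/α21 = 287/0.254 = 1130 > K1 = 320.
Since both inequalities hold, each species can invade when rare, so the interior equilibrium is stable.

stable coexistence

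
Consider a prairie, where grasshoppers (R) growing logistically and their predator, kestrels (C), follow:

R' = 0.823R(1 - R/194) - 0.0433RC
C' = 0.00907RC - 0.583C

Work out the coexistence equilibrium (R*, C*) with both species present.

From dC/dt = 0 with C > 0: 0.00907R* = 0.583, so R* = 64.3.
Substitute into dR/dt = 0: 0.823(1 - 64.3/194) = 0.0433C*.
The bracket is 0.669, giving C* = 0.55/0.0433 = 12.7.

R* ≈ 64.3, C* ≈ 12.7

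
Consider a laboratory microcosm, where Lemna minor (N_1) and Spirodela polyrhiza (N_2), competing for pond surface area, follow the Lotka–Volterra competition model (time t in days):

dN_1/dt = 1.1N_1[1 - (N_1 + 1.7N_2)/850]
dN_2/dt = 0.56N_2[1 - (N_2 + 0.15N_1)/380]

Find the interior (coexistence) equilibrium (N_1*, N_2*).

N_1* ≈ 274, N_2* ≈ 339

Setting both brackets to zero gives the nullclines N_1 + 1.7N_2 = 850 and 0.15N_1 + N_2 = 380.
Substituting N_2 = 380 - 0.15N_1 into the first: N_1(1 - 1.7·0.15) = 850 - 1.7·380.
So N_1* = 204/0.745 = 274, and then N_2* = 380 - 0.15·274 = 339.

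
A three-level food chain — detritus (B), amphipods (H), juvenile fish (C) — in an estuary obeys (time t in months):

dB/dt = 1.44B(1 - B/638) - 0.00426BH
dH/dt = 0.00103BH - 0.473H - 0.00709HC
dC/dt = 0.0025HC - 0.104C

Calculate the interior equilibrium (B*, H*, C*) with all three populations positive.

B* ≈ 559, H* ≈ 41.6, C* ≈ 14.6

From dC/dt = 0: 0.0025H* = 0.104, so H* = 41.6.
From dB/dt = 0: 1.44(1 - B*/638) = 0.00426·41.6, giving B* = 638·(1 - 0.123) = 559.
From dH/dt = 0: 0.00103·559 - 0.473 = 0.00709C*, so C* = 0.103/0.00709 = 14.6.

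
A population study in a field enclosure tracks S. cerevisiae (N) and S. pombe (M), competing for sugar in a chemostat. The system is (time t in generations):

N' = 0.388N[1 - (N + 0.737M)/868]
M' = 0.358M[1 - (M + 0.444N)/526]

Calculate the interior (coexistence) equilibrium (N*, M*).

Setting both brackets to zero gives the nullclines N + 0.737M = 868 and 0.444N + M = 526.
Substituting M = 526 - 0.444N into the first: N(1 - 0.737·0.444) = 868 - 0.737·526.
So N* = 480/0.673 = 714, and then M* = 526 - 0.444·714 = 209.

N* ≈ 714, M* ≈ 209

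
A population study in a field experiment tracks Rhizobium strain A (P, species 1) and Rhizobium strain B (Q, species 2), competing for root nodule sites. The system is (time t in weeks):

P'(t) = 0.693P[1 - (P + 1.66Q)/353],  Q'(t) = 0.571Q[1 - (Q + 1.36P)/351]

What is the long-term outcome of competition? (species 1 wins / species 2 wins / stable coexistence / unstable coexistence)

unstable coexistence (outcome depends on initial conditions)

Compare the nullcline intercepts: K1/α12 = 353/1.66 = 213 < K2 = 351; K2/α21 = 351/1.36 = 258 < K1 = 353.
Since both are reversed, neither can invade when rare; the interior point is a saddle.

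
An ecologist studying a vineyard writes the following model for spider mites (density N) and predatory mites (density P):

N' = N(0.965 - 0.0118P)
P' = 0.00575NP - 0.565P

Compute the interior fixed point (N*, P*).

N* ≈ 98.3, P* ≈ 81.8

Set dP/dt = 0 with P > 0: 0.00575N - 0.565 = 0, so N* = 0.565/0.00575 = 98.3.
Set dN/dt = 0 with N > 0: 0.965 - 0.0118P = 0, so P* = 0.965/0.0118 = 81.8.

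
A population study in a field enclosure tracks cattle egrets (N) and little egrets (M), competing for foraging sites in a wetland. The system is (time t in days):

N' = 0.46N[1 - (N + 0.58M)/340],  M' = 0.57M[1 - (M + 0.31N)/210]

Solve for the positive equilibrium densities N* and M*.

N* ≈ 266, M* ≈ 128

Setting both brackets to zero gives the nullclines N + 0.58M = 340 and 0.31N + M = 210.
Substituting M = 210 - 0.31N into the first: N(1 - 0.58·0.31) = 340 - 0.58·210.
So N* = 218/0.82 = 266, and then M* = 210 - 0.31·266 = 128.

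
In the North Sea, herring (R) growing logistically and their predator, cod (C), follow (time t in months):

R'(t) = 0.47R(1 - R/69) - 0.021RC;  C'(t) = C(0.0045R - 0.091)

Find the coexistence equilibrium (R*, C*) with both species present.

R* ≈ 20.2, C* ≈ 15.8

From dC/dt = 0 with C > 0: 0.0045R* = 0.091, so R* = 20.2.
Substitute into dR/dt = 0: 0.47(1 - 20.2/69) = 0.021C*.
The bracket is 0.707, giving C* = 0.332/0.021 = 15.8.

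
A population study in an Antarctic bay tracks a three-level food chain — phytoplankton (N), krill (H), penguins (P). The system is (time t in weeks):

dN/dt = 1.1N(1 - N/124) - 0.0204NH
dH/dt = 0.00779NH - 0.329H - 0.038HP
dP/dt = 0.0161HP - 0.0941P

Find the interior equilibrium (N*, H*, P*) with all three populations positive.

From dP/dt = 0: 0.0161H* = 0.0941, so H* = 5.84.
From dN/dt = 0: 1.1(1 - N*/124) = 0.0204·5.84, giving N* = 124·(1 - 0.108) = 111.
From dH/dt = 0: 0.00779·111 - 0.329 = 0.038P*, so P* = 0.532/0.038 = 14.

N* ≈ 111, H* ≈ 5.84, P* ≈ 14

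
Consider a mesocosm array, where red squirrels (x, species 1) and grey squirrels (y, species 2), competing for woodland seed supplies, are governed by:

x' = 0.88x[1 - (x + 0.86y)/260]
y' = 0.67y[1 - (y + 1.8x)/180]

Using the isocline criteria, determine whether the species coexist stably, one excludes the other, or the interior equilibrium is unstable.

Compare the nullcline intercepts: K1/α12 = 260/0.86 = 302 > K2 = 180; K2/α21 = 180/1.8 = 100 < K1 = 260.
Since the inequalities point opposite ways, species 1 can invade but species 2 cannot.

species 1 excludes species 2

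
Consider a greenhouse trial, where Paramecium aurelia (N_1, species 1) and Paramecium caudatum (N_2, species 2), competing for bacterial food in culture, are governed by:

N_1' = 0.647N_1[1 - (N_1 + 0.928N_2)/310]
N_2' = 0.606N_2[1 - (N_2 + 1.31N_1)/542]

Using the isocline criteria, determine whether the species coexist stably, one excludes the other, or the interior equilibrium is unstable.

species 2 excludes species 1

Compare the nullcline intercepts: K1/α12 = 310/0.928 = 334 < K2 = 542; K2/α21 = 542/1.31 = 414 > K1 = 310.
Since the inequalities point opposite ways, species 2 can invade but species 1 cannot.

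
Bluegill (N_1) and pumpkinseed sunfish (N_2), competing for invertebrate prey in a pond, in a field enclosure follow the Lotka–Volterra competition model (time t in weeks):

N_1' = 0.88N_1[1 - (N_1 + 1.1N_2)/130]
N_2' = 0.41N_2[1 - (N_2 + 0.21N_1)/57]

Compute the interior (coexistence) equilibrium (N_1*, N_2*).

N_1* ≈ 87.5, N_2* ≈ 38.6

Setting both brackets to zero gives the nullclines N_1 + 1.1N_2 = 130 and 0.21N_1 + N_2 = 57.
Substituting N_2 = 57 - 0.21N_1 into the first: N_1(1 - 1.1·0.21) = 130 - 1.1·57.
So N_1* = 67.3/0.769 = 87.5, and then N_2* = 57 - 0.21·87.5 = 38.6.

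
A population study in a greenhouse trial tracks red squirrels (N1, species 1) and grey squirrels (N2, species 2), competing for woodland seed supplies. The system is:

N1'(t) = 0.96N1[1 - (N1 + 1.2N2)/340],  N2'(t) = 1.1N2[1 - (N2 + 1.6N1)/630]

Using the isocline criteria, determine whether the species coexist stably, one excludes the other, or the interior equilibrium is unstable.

Compare the nullcline intercepts: K1/α12 = 340/1.2 = 283 < K2 = 630; K2/α21 = 630/1.6 = 394 > K1 = 340.
Since the inequalities point opposite ways, species 2 can invade but species 1 cannot.

species 2 excludes species 1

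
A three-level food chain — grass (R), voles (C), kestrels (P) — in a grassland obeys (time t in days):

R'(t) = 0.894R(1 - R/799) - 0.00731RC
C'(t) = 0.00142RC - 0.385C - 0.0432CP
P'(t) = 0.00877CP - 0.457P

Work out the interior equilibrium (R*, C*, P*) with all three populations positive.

R* ≈ 459, C* ≈ 52.1, P* ≈ 6.16

From dP/dt = 0: 0.00877C* = 0.457, so C* = 52.1.
From dR/dt = 0: 0.894(1 - R*/799) = 0.00731·52.1, giving R* = 799·(1 - 0.426) = 459.
From dC/dt = 0: 0.00142·459 - 0.385 = 0.0432P*, so P* = 0.266/0.0432 = 6.16.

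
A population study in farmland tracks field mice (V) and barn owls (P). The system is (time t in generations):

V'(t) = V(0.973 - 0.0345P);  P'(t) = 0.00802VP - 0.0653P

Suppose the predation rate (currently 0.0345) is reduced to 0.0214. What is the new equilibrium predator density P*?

At the interior fixed point, setting dV/dt = 0 with V > 0 fixes P* = (prey growth rate)/(VP coefficient) — independent of the other coefficients.
With the change, P* = 0.973/0.0214 = 45.5; it rises from 28.2.

P* ≈ 45.5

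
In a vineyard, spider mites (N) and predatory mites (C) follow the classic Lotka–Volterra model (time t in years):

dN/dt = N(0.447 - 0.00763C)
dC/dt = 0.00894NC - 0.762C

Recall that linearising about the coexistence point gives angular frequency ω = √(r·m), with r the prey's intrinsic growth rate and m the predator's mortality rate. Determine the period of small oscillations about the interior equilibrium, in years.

T ≈ 10.8 years

Here r = 0.447 and m = 0.762, so r·m = 0.341.
ω = √0.341 = 0.584 per year, hence T = 2π/ω ≈ 10.8 years.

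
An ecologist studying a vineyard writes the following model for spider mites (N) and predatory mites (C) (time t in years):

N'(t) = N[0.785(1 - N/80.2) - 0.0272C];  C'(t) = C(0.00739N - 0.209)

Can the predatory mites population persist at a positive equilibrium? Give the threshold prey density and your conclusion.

Threshold N = 28.3; K > 28.3, so yes, the predator persists.

The predator equation gives dC/dt > 0 only when N > 0.209/0.00739 = 28.3.
Without the predator, N → K = 80.2. Since 80.2 > 28.3, the predator can invade and persist.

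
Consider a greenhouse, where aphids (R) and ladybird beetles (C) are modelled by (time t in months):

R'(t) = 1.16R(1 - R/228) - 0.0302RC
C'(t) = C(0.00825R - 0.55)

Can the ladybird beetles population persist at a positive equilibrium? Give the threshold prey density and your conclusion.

Threshold R = 66.7; K > 66.7, so yes, the predator persists.

The predator equation gives dC/dt > 0 only when R > 0.55/0.00825 = 66.7.
Without the predator, R → K = 228. Since 228 > 66.7, the predator can invade and persist.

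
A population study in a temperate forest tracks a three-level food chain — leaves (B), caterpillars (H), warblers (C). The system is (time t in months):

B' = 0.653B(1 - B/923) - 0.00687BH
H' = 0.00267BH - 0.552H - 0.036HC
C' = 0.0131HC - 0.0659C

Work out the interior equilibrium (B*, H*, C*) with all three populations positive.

B* ≈ 874, H* ≈ 5.03, C* ≈ 49.5

From dC/dt = 0: 0.0131H* = 0.0659, so H* = 5.03.
From dB/dt = 0: 0.653(1 - B*/923) = 0.00687·5.03, giving B* = 923·(1 - 0.0529) = 874.
From dH/dt = 0: 0.00267·874 - 0.552 = 0.036C*, so C* = 1.78/0.036 = 49.5.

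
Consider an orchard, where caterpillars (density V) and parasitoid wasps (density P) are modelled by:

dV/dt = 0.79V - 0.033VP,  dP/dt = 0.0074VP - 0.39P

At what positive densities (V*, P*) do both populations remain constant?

Set dP/dt = 0 with P > 0: 0.0074V - 0.39 = 0, so V* = 0.39/0.0074 = 52.7.
Set dV/dt = 0 with V > 0: 0.79 - 0.033P = 0, so P* = 0.79/0.033 = 23.9.

V* ≈ 52.7, P* ≈ 23.9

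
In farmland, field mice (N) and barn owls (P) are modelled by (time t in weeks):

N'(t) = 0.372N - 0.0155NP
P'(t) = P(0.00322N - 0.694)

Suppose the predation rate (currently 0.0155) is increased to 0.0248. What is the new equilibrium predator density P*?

P* ≈ 15

At the interior fixed point, setting dN/dt = 0 with N > 0 fixes P* = (prey growth rate)/(NP coefficient) — independent of the other coefficients.
With the change, P* = 0.372/0.0248 = 15; it falls from 24.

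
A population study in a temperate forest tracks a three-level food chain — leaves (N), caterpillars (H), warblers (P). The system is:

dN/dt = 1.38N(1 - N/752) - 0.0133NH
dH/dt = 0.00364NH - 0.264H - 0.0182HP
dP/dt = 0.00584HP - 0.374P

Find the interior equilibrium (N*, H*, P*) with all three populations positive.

From dP/dt = 0: 0.00584H* = 0.374, so H* = 64.
From dN/dt = 0: 1.38(1 - N*/752) = 0.0133·64, giving N* = 752·(1 - 0.617) = 288.
From dH/dt = 0: 0.00364·288 - 0.264 = 0.0182P*, so P* = 0.784/0.0182 = 43.1.

N* ≈ 288, H* ≈ 64, P* ≈ 43.1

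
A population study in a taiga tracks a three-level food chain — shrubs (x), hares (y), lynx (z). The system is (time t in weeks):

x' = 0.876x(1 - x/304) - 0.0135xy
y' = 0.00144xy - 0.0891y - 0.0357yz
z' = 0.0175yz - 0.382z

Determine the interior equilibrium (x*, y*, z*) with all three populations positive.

x* ≈ 202, y* ≈ 21.8, z* ≈ 5.64

From dz/dt = 0: 0.0175y* = 0.382, so y* = 21.8.
From dx/dt = 0: 0.876(1 - x*/304) = 0.0135·21.8, giving x* = 304·(1 - 0.336) = 202.
From dy/dt = 0: 0.00144·202 - 0.0891 = 0.0357z*, so z* = 0.201/0.0357 = 5.64.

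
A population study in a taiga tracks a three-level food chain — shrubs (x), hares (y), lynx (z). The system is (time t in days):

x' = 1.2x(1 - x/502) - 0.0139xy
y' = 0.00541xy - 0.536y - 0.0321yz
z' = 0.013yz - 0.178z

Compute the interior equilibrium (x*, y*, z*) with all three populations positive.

x* ≈ 422, y* ≈ 13.7, z* ≈ 54.5

From dz/dt = 0: 0.013y* = 0.178, so y* = 13.7.
From dx/dt = 0: 1.2(1 - x*/502) = 0.0139·13.7, giving x* = 502·(1 - 0.159) = 422.
From dy/dt = 0: 0.00541·422 - 0.536 = 0.0321z*, so z* = 1.75/0.0321 = 54.5.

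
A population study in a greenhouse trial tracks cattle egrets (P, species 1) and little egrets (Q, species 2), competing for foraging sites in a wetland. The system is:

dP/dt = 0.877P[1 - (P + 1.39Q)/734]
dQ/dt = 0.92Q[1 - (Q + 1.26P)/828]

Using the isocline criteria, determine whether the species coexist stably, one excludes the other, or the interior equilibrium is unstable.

Compare the nullcline intercepts: K1/α12 = 734/1.39 = 528 < K2 = 828; K2/α21 = 828/1.26 = 657 < K1 = 734.
Since both are reversed, neither can invade when rare; the interior point is a saddle.

unstable coexistence (outcome depends on initial conditions)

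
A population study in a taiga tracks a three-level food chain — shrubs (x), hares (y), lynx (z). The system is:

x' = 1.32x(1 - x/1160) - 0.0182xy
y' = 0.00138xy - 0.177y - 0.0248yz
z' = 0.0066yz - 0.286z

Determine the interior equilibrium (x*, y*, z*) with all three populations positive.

x* ≈ 467, y* ≈ 43.3, z* ≈ 18.8

From dz/dt = 0: 0.0066y* = 0.286, so y* = 43.3.
From dx/dt = 0: 1.32(1 - x*/1160) = 0.0182·43.3, giving x* = 1160·(1 - 0.597) = 467.
From dy/dt = 0: 0.00138·467 - 0.177 = 0.0248z*, so z* = 0.467/0.0248 = 18.8.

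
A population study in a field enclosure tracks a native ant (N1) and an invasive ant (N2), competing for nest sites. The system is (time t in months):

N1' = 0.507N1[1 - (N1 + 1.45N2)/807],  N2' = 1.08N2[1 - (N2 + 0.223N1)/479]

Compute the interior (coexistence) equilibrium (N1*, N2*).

Setting both brackets to zero gives the nullclines N1 + 1.45N2 = 807 and 0.223N1 + N2 = 479.
Substituting N2 = 479 - 0.223N1 into the first: N1(1 - 1.45·0.223) = 807 - 1.45·479.
So N1* = 112/0.677 = 166, and then N2* = 479 - 0.223·166 = 442.

N1* ≈ 166, N2* ≈ 442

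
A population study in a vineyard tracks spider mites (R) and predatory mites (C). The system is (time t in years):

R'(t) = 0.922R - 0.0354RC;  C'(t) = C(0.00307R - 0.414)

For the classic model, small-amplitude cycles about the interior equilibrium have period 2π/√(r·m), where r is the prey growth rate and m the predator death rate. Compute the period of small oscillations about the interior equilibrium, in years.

T ≈ 10.2 years

Here r = 0.922 and m = 0.414, so r·m = 0.382.
ω = √0.382 = 0.618 per year, hence T = 2π/ω ≈ 10.2 years.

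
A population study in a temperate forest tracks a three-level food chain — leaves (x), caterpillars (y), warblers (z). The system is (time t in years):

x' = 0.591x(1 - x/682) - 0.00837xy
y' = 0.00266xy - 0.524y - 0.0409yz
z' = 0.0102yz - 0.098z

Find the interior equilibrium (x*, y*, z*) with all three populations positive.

x* ≈ 589, y* ≈ 9.61, z* ≈ 25.5

From dz/dt = 0: 0.0102y* = 0.098, so y* = 9.61.
From dx/dt = 0: 0.591(1 - x*/682) = 0.00837·9.61, giving x* = 682·(1 - 0.136) = 589.
From dy/dt = 0: 0.00266·589 - 0.524 = 0.0409z*, so z* = 1.04/0.0409 = 25.5.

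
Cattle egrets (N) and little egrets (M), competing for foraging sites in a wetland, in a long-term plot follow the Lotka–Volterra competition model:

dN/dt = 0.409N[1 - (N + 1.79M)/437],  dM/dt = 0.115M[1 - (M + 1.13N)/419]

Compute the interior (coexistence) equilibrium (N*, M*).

Setting both brackets to zero gives the nullclines N + 1.79M = 437 and 1.13N + M = 419.
Substituting M = 419 - 1.13N into the first: N(1 - 1.79·1.13) = 437 - 1.79·419.
So N* = -313/-1.02 = 306, and then M* = 419 - 1.13·306 = 73.1.

N* ≈ 306, M* ≈ 73.1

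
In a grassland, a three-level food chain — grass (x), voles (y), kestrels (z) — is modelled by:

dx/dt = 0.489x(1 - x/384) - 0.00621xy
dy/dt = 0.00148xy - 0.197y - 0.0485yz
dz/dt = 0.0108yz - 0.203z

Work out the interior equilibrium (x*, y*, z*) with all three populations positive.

x* ≈ 292, y* ≈ 18.8, z* ≈ 4.86

From dz/dt = 0: 0.0108y* = 0.203, so y* = 18.8.
From dx/dt = 0: 0.489(1 - x*/384) = 0.00621·18.8, giving x* = 384·(1 - 0.239) = 292.
From dy/dt = 0: 0.00148·292 - 0.197 = 0.0485z*, so z* = 0.236/0.0485 = 4.86.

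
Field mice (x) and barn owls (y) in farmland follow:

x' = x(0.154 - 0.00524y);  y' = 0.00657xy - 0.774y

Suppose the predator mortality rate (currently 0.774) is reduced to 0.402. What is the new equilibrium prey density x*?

x* ≈ 61.2

At the interior fixed point, setting dy/dt = 0 with y > 0 fixes x* = (predator death rate)/(xy coefficient) — independent of the other coefficients.
With the change, x* = 0.402/0.00657 = 61.2; it falls from 118.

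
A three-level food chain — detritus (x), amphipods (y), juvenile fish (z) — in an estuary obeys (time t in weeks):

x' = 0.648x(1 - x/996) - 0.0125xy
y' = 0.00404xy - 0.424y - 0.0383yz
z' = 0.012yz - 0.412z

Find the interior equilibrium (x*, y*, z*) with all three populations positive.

x* ≈ 336, y* ≈ 34.3, z* ≈ 24.4

From dz/dt = 0: 0.012y* = 0.412, so y* = 34.3.
From dx/dt = 0: 0.648(1 - x*/996) = 0.0125·34.3, giving x* = 996·(1 - 0.662) = 336.
From dy/dt = 0: 0.00404·336 - 0.424 = 0.0383z*, so z* = 0.935/0.0383 = 24.4.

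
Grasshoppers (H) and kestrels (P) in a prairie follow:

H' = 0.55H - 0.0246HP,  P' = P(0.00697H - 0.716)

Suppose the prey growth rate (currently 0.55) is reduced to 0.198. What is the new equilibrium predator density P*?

At the interior fixed point, setting dH/dt = 0 with H > 0 fixes P* = (prey growth rate)/(HP coefficient) — independent of the other coefficients.
With the change, P* = 0.198/0.0246 = 8.05; it falls from 22.4.

P* ≈ 8.05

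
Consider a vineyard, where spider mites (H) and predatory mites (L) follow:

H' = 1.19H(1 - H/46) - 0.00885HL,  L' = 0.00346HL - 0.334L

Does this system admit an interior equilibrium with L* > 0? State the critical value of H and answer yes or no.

The predator equation gives dL/dt > 0 only when H > 0.334/0.00346 = 96.5.
Without the predator, H → K = 46. Since 46 < 96.5, the predator cannot invade.

Threshold H = 96.5; K < 96.5, so no, the predator goes extinct.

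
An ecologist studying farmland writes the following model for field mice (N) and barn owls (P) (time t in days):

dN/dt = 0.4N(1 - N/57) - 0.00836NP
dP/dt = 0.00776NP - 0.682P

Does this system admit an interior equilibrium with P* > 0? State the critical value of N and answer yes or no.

The predator equation gives dP/dt > 0 only when N > 0.682/0.00776 = 87.9.
Without the predator, N → K = 57. Since 57 < 87.9, the predator cannot invade.

Threshold N = 87.9; K < 87.9, so no, the predator goes extinct.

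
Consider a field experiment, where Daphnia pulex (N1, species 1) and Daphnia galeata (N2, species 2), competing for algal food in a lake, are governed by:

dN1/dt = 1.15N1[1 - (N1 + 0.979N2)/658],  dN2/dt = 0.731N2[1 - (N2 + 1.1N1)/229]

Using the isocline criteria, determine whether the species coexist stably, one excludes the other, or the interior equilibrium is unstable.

Compare the nullcline intercepts: K1/α12 = 658/0.979 = 672 > K2 = 229; K2/α21 = 229/1.1 = 208 < K1 = 658.
Since the inequalities point opposite ways, species 1 can invade but species 2 cannot.

species 1 excludes species 2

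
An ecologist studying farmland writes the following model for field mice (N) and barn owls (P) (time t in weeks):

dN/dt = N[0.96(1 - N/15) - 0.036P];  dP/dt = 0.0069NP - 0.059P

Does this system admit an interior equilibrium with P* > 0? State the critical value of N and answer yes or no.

Threshold N = 8.55; K > 8.55, so yes, the predator persists.

The predator equation gives dP/dt > 0 only when N > 0.059/0.0069 = 8.55.
Without the predator, N → K = 15. Since 15 > 8.55, the predator can invade and persist.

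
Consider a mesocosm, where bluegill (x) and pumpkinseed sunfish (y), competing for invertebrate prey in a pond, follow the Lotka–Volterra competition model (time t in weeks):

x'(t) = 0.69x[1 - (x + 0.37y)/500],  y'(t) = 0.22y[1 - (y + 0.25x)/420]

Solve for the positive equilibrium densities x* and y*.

Setting both brackets to zero gives the nullclines x + 0.37y = 500 and 0.25x + y = 420.
Substituting y = 420 - 0.25x into the first: x(1 - 0.37·0.25) = 500 - 0.37·420.
So x* = 345/0.907 = 380, and then y* = 420 - 0.25·380 = 325.

x* ≈ 380, y* ≈ 325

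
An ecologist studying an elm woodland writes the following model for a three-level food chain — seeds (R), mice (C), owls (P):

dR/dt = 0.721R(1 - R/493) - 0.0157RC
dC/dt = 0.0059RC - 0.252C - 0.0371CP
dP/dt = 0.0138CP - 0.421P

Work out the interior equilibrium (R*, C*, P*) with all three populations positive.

From dP/dt = 0: 0.0138C* = 0.421, so C* = 30.5.
From dR/dt = 0: 0.721(1 - R*/493) = 0.0157·30.5, giving R* = 493·(1 - 0.664) = 165.
From dC/dt = 0: 0.0059·165 - 0.252 = 0.0371P*, so P* = 0.724/0.0371 = 19.5.

R* ≈ 165, C* ≈ 30.5, P* ≈ 19.5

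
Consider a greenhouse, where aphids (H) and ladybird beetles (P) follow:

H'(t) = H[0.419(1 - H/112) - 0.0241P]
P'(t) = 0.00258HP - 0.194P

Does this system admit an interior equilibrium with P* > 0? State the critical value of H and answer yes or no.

Threshold H = 75.2; K > 75.2, so yes, the predator persists.

The predator equation gives dP/dt > 0 only when H > 0.194/0.00258 = 75.2.
Without the predator, H → K = 112. Since 112 > 75.2, the predator can invade and persist.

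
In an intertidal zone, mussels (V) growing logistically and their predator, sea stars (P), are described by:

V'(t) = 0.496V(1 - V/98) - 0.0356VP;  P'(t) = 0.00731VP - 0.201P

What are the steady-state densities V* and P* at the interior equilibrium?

V* ≈ 27.5, P* ≈ 10

From dP/dt = 0 with P > 0: 0.00731V* = 0.201, so V* = 27.5.
Substitute into dV/dt = 0: 0.496(1 - 27.5/98) = 0.0356P*.
The bracket is 0.719, giving P* = 0.357/0.0356 = 10.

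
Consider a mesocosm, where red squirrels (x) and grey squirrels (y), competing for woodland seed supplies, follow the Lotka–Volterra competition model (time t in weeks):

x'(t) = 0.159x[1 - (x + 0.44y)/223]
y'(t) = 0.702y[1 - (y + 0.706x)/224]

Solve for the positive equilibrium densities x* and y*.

x* ≈ 181, y* ≈ 96.6

Setting both brackets to zero gives the nullclines x + 0.44y = 223 and 0.706x + y = 224.
Substituting y = 224 - 0.706x into the first: x(1 - 0.44·0.706) = 223 - 0.44·224.
So x* = 124/0.689 = 181, and then y* = 224 - 0.706·181 = 96.6.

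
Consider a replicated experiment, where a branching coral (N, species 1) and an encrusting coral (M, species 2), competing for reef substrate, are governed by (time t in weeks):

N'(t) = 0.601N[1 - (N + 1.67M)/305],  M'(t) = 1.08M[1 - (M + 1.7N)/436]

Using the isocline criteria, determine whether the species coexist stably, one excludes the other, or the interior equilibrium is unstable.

Compare the nullcline intercepts: K1/α12 = 305/1.67 = 183 < K2 = 436; K2/α21 = 436/1.7 = 256 < K1 = 305.
Since both are reversed, neither can invade when rare; the interior point is a saddle.

unstable coexistence (outcome depends on initial conditions)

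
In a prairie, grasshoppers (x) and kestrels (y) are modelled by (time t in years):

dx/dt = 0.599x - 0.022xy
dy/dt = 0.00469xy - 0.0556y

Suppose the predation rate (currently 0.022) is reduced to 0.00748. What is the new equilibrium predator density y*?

At the interior fixed point, setting dx/dt = 0 with x > 0 fixes y* = (prey growth rate)/(xy coefficient) — independent of the other coefficients.
With the change, y* = 0.599/0.00748 = 80.1; it rises from 27.2.

y* ≈ 80.1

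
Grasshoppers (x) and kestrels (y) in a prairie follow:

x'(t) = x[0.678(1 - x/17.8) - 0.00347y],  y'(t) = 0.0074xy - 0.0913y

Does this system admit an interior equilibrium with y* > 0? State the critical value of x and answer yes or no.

Threshold x = 12.3; K > 12.3, so yes, the predator persists.

The predator equation gives dy/dt > 0 only when x > 0.0913/0.0074 = 12.3.
Without the predator, x → K = 17.8. Since 17.8 > 12.3, the predator can invade and persist.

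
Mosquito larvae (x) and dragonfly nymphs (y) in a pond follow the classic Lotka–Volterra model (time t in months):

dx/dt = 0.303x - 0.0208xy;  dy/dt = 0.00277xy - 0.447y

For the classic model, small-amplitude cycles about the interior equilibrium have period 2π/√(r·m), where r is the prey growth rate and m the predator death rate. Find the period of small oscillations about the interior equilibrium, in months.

Here r = 0.303 and m = 0.447, so r·m = 0.135.
ω = √0.135 = 0.368 per month, hence T = 2π/ω ≈ 17.1 months.

T ≈ 17.1 months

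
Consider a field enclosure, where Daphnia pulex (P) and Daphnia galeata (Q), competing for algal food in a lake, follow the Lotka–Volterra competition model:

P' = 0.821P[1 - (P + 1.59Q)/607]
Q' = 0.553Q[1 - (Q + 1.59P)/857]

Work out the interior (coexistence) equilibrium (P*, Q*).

P* ≈ 494, Q* ≈ 70.8

Setting both brackets to zero gives the nullclines P + 1.59Q = 607 and 1.59P + Q = 857.
Substituting Q = 857 - 1.59P into the first: P(1 - 1.59·1.59) = 607 - 1.59·857.
So P* = -756/-1.53 = 494, and then Q* = 857 - 1.59·494 = 70.8.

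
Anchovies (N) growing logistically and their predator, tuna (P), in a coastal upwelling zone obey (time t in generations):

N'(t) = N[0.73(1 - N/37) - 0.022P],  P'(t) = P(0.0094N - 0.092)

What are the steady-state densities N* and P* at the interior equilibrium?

From dP/dt = 0 with P > 0: 0.0094N* = 0.092, so N* = 9.79.
Substitute into dN/dt = 0: 0.73(1 - 9.79/37) = 0.022P*.
The bracket is 0.735, giving P* = 0.537/0.022 = 24.4.

N* ≈ 9.79, P* ≈ 24.4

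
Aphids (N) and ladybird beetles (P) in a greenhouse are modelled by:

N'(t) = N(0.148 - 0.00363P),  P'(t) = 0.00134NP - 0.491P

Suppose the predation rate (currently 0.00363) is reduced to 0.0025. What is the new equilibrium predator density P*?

P* ≈ 59.2

At the interior fixed point, setting dN/dt = 0 with N > 0 fixes P* = (prey growth rate)/(NP coefficient) — independent of the other coefficients.
With the change, P* = 0.148/0.0025 = 59.2; it rises from 40.8.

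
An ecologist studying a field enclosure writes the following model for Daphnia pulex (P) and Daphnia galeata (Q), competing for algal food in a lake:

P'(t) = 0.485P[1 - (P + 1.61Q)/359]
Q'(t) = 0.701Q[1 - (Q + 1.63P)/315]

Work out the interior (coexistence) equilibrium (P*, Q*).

Setting both brackets to zero gives the nullclines P + 1.61Q = 359 and 1.63P + Q = 315.
Substituting Q = 315 - 1.63P into the first: P(1 - 1.61·1.63) = 359 - 1.61·315.
So P* = -148/-1.62 = 91.2, and then Q* = 315 - 1.63·91.2 = 166.

P* ≈ 91.2, Q* ≈ 166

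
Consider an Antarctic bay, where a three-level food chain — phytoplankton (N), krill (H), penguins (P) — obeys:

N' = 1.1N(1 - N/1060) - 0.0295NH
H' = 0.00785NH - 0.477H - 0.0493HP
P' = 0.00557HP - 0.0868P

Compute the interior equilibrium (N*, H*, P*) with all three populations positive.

From dP/dt = 0: 0.00557H* = 0.0868, so H* = 15.6.
From dN/dt = 0: 1.1(1 - N*/1060) = 0.0295·15.6, giving N* = 1060·(1 - 0.418) = 617.
From dH/dt = 0: 0.00785·617 - 0.477 = 0.0493P*, so P* = 4.37/0.0493 = 88.6.

N* ≈ 617, H* ≈ 15.6, P* ≈ 88.6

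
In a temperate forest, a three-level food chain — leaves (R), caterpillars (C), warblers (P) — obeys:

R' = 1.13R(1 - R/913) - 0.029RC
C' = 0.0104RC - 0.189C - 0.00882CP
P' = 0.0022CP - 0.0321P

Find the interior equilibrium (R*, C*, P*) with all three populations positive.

R* ≈ 571, C* ≈ 14.6, P* ≈ 652

From dP/dt = 0: 0.0022C* = 0.0321, so C* = 14.6.
From dR/dt = 0: 1.13(1 - R*/913) = 0.029·14.6, giving R* = 913·(1 - 0.374) = 571.
From dC/dt = 0: 0.0104·571 - 0.189 = 0.00882P*, so P* = 5.75/0.00882 = 652.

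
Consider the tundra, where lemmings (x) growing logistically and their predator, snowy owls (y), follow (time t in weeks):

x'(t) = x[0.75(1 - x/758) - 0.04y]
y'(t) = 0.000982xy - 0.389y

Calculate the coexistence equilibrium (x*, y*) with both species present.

From dy/dt = 0 with y > 0: 0.000982x* = 0.389, so x* = 396.
Substitute into dx/dt = 0: 0.75(1 - 396/758) = 0.04y*.
The bracket is 0.477, giving y* = 0.358/0.04 = 8.95.

x* ≈ 396, y* ≈ 8.95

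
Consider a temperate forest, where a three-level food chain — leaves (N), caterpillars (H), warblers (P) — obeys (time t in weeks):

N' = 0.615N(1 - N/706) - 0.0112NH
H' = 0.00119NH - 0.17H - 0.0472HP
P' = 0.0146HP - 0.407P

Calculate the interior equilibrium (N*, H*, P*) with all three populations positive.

N* ≈ 348, H* ≈ 27.9, P* ≈ 5.16

From dP/dt = 0: 0.0146H* = 0.407, so H* = 27.9.
From dN/dt = 0: 0.615(1 - N*/706) = 0.0112·27.9, giving N* = 706·(1 - 0.508) = 348.
From dH/dt = 0: 0.00119·348 - 0.17 = 0.0472P*, so P* = 0.244/0.0472 = 5.16.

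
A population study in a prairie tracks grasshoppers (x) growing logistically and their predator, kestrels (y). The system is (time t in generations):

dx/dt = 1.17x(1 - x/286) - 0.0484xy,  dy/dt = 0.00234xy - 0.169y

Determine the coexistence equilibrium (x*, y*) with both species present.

From dy/dt = 0 with y > 0: 0.00234x* = 0.169, so x* = 72.2.
Substitute into dx/dt = 0: 1.17(1 - 72.2/286) = 0.0484y*.
The bracket is 0.747, giving y* = 0.875/0.0484 = 18.1.

x* ≈ 72.2, y* ≈ 18.1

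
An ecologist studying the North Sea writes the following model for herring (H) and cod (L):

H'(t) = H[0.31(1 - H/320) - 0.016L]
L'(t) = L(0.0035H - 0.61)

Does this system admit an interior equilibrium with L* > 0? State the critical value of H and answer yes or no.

The predator equation gives dL/dt > 0 only when H > 0.61/0.0035 = 174.
Without the predator, H → K = 320. Since 320 > 174, the predator can invade and persist.

Threshold H = 174; K > 174, so yes, the predator persists.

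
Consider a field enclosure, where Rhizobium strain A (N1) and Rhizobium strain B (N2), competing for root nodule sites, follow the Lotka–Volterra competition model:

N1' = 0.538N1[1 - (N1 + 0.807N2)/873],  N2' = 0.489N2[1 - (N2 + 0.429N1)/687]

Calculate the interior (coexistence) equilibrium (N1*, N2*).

N1* ≈ 487, N2* ≈ 478

Setting both brackets to zero gives the nullclines N1 + 0.807N2 = 873 and 0.429N1 + N2 = 687.
Substituting N2 = 687 - 0.429N1 into the first: N1(1 - 0.807·0.429) = 873 - 0.807·687.
So N1* = 319/0.654 = 487, and then N2* = 687 - 0.429·487 = 478.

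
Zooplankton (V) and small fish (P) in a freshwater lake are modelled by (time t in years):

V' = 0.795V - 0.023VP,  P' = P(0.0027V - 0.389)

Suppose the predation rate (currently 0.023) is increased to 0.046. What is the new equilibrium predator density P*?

P* ≈ 17.3

At the interior fixed point, setting dV/dt = 0 with V > 0 fixes P* = (prey growth rate)/(VP coefficient) — independent of the other coefficients.
With the change, P* = 0.795/0.046 = 17.3; it falls from 34.6.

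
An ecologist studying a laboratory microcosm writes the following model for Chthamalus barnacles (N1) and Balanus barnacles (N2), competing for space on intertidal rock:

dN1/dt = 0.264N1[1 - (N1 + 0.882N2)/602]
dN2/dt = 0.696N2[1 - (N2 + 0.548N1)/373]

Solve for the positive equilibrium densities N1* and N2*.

Setting both brackets to zero gives the nullclines N1 + 0.882N2 = 602 and 0.548N1 + N2 = 373.
Substituting N2 = 373 - 0.548N1 into the first: N1(1 - 0.882·0.548) = 602 - 0.882·373.
So N1* = 273/0.517 = 528, and then N2* = 373 - 0.548·528 = 83.4.

N1* ≈ 528, N2* ≈ 83.4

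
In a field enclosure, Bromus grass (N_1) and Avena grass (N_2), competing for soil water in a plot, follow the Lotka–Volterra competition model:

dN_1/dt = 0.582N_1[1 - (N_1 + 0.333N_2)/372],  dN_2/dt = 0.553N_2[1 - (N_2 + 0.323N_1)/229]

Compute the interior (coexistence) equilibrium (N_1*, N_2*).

Setting both brackets to zero gives the nullclines N_1 + 0.333N_2 = 372 and 0.323N_1 + N_2 = 229.
Substituting N_2 = 229 - 0.323N_1 into the first: N_1(1 - 0.333·0.323) = 372 - 0.333·229.
So N_1* = 296/0.892 = 331, and then N_2* = 229 - 0.323·331 = 122.

N_1* ≈ 331, N_2* ≈ 122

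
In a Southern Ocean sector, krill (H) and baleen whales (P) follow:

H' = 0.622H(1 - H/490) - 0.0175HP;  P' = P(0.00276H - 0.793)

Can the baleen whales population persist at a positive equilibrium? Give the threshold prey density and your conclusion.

Threshold H = 287; K > 287, so yes, the predator persists.

The predator equation gives dP/dt > 0 only when H > 0.793/0.00276 = 287.
Without the predator, H → K = 490. Since 490 > 287, the predator can invade and persist.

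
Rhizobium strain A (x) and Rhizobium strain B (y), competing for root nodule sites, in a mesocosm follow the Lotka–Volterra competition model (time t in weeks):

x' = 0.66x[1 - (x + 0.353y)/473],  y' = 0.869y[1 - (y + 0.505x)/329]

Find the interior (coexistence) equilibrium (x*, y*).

Setting both brackets to zero gives the nullclines x + 0.353y = 473 and 0.505x + y = 329.
Substituting y = 329 - 0.505x into the first: x(1 - 0.353·0.505) = 473 - 0.353·329.
So x* = 357/0.822 = 434, and then y* = 329 - 0.505·434 = 110.

x* ≈ 434, y* ≈ 110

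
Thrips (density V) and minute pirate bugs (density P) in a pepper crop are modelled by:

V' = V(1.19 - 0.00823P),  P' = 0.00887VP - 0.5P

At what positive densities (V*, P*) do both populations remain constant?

V* ≈ 56.4, P* ≈ 145

Set dP/dt = 0 with P > 0: 0.00887V - 0.5 = 0, so V* = 0.5/0.00887 = 56.4.
Set dV/dt = 0 with V > 0: 1.19 - 0.00823P = 0, so P* = 1.19/0.00823 = 145.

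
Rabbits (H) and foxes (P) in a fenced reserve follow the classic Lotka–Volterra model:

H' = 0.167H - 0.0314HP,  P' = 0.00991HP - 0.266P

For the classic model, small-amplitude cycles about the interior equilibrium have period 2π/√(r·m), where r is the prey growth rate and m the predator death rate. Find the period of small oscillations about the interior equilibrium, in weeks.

T ≈ 29.8 weeks

Here r = 0.167 and m = 0.266, so r·m = 0.0444.
ω = √0.0444 = 0.211 per week, hence T = 2π/ω ≈ 29.8 weeks.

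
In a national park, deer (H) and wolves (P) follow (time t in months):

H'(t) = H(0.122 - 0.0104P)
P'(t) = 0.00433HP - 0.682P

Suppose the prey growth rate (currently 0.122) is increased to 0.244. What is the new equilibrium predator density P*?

P* ≈ 23.5

At the interior fixed point, setting dH/dt = 0 with H > 0 fixes P* = (prey growth rate)/(HP coefficient) — independent of the other coefficients.
With the change, P* = 0.244/0.0104 = 23.5; it rises from 11.7.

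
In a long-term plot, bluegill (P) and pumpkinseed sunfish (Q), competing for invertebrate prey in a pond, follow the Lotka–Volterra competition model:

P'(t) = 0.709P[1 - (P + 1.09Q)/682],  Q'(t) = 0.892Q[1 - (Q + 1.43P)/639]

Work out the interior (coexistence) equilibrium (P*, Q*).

Setting both brackets to zero gives the nullclines P + 1.09Q = 682 and 1.43P + Q = 639.
Substituting Q = 639 - 1.43P into the first: P(1 - 1.09·1.43) = 682 - 1.09·639.
So P* = -14.5/-0.559 = 26, and then Q* = 639 - 1.43·26 = 602.

P* ≈ 26, Q* ≈ 602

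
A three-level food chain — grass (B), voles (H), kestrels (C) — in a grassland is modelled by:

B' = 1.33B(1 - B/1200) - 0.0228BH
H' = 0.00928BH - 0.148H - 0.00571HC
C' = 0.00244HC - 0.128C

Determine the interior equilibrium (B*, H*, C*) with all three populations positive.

B* ≈ 121, H* ≈ 52.5, C* ≈ 170

From dC/dt = 0: 0.00244H* = 0.128, so H* = 52.5.
From dB/dt = 0: 1.33(1 - B*/1200) = 0.0228·52.5, giving B* = 1200·(1 - 0.899) = 121.
From dH/dt = 0: 0.00928·121 - 0.148 = 0.00571C*, so C* = 0.973/0.00571 = 170.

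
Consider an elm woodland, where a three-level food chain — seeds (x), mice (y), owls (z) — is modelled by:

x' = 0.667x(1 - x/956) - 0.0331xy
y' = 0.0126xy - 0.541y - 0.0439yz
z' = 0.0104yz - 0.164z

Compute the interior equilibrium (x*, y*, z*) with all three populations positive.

x* ≈ 208, y* ≈ 15.8, z* ≈ 47.3

From dz/dt = 0: 0.0104y* = 0.164, so y* = 15.8.
From dx/dt = 0: 0.667(1 - x*/956) = 0.0331·15.8, giving x* = 956·(1 - 0.783) = 208.
From dy/dt = 0: 0.0126·208 - 0.541 = 0.0439z*, so z* = 2.08/0.0439 = 47.3.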